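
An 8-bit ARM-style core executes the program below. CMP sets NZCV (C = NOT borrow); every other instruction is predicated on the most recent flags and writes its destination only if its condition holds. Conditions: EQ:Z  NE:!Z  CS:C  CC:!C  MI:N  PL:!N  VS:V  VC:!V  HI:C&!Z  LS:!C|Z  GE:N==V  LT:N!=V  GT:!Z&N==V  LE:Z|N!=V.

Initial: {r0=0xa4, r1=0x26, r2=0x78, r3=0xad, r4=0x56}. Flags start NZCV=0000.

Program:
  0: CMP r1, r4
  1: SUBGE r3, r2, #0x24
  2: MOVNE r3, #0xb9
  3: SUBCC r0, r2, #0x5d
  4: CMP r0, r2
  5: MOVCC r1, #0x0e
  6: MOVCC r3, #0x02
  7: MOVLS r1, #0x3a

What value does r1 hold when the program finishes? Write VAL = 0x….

0: ✓ CMP  NZCV=1000
1: · SUBGE
2: ✓ MOVNE  r3←0xb9
3: ✓ SUBCC  r0←0x1b
4: ✓ CMP  NZCV=1000
5: ✓ MOVCC  r1←0x0e
6: ✓ MOVCC  r3←0x02
7: ✓ MOVLS  r1←0x3a

VAL = 0x3a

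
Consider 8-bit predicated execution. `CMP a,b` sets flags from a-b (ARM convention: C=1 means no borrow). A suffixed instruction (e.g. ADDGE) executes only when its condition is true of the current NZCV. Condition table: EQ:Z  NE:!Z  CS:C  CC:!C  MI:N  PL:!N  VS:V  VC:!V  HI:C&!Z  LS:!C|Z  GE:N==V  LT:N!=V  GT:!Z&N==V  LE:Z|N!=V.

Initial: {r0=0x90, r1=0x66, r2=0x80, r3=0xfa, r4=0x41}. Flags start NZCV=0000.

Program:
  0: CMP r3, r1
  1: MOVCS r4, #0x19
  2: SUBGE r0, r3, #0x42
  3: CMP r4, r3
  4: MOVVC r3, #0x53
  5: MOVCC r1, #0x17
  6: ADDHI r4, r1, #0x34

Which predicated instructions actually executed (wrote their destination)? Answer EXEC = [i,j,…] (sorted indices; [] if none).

EXEC = [1,4,5]

[0] flags=1010 → (cmp)
[1] flags=1010 CS?T → r4=0x19
[2] flags=1010 GE?F → skip
[3] flags=0000 → (cmp)
[4] flags=0000 VC?T → r3=0x53
[5] flags=0000 CC?T → r1=0x17
[6] flags=0000 HI?F → skip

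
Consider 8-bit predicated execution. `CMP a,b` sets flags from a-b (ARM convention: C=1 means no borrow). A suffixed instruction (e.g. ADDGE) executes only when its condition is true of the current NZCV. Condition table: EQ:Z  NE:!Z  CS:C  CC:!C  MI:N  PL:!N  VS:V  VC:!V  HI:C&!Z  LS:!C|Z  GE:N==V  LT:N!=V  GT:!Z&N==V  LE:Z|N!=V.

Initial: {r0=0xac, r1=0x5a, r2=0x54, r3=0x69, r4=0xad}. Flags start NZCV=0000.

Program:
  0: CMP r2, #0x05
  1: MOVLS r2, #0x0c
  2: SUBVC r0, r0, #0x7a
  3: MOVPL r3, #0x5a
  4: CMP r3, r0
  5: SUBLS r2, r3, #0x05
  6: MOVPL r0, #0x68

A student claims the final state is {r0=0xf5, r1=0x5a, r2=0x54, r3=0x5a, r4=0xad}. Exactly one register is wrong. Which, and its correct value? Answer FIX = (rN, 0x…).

FIX = (r0, 0x68)

0: ✓ CMP  NZCV=0010
1: · MOVLS
2: ✓ SUBVC  r0←0x32
3: ✓ MOVPL  r3←0x5a
4: ✓ CMP  NZCV=0010
5: · SUBLS
6: ✓ MOVPL  r0←0x68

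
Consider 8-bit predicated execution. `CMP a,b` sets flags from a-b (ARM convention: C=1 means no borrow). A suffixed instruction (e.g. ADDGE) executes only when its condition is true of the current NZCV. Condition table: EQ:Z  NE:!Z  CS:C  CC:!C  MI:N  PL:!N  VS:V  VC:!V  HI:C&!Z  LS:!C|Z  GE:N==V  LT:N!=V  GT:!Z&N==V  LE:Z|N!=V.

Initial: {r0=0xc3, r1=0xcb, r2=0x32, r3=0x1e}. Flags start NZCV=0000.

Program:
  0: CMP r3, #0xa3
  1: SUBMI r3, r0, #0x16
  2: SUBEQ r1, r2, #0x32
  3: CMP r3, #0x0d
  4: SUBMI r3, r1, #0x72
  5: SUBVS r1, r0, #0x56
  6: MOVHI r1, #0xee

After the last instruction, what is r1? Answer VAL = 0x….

0: ✓ CMP  NZCV=0000
1: · SUBMI
2: · SUBEQ
3: ✓ CMP  NZCV=0010
4: · SUBMI
5: · SUBVS
6: ✓ MOVHI  r1←0xee

VAL = 0xee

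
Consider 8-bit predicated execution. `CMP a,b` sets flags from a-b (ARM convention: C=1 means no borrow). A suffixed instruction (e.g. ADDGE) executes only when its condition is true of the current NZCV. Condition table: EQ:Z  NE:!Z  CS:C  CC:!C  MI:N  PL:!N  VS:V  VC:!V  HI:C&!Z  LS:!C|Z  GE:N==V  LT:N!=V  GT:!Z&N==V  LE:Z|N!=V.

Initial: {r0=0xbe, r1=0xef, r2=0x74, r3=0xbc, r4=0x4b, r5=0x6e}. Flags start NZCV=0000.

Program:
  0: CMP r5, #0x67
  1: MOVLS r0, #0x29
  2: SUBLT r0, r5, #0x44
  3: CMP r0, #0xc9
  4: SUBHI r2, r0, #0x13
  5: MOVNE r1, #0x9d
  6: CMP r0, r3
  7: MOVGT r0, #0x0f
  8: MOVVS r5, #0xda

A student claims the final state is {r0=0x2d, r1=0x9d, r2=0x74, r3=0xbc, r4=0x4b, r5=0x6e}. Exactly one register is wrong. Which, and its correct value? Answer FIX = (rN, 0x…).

FIX = (r0, 0x0f)

0: ✓ CMP  NZCV=0010
1: · MOVLS
2: · SUBLT
3: ✓ CMP  NZCV=1000
4: · SUBHI
5: ✓ MOVNE  r1←0x9d
6: ✓ CMP  NZCV=0010
7: ✓ MOVGT  r0←0x0f
8: · MOVVS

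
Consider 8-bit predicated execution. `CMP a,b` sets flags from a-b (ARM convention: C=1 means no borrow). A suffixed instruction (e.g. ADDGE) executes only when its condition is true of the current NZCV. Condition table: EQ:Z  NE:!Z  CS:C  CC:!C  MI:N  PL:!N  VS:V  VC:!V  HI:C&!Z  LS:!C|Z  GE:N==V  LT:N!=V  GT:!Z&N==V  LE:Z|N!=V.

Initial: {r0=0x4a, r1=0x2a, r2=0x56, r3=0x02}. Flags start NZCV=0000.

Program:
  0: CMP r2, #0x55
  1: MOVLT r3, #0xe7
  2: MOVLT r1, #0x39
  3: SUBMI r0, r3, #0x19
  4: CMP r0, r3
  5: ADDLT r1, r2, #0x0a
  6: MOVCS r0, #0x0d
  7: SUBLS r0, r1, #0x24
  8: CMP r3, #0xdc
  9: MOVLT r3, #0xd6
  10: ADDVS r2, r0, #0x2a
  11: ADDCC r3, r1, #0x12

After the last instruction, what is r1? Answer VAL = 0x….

VAL = 0x2a

[0] flags=0010 → (cmp)
[1] flags=0010 LT?F → skip
[2] flags=0010 LT?F → skip
[3] flags=0010 MI?F → skip
[4] flags=0010 → (cmp)
[5] flags=0010 LT?F → skip
[6] flags=0010 CS?T → r0=0x0d
[7] flags=0010 LS?F → skip
[8] flags=0000 → (cmp)
[9] flags=0000 LT?F → skip
[10] flags=0000 VS?F → skip
[11] flags=0000 CC?T → r3=0x3c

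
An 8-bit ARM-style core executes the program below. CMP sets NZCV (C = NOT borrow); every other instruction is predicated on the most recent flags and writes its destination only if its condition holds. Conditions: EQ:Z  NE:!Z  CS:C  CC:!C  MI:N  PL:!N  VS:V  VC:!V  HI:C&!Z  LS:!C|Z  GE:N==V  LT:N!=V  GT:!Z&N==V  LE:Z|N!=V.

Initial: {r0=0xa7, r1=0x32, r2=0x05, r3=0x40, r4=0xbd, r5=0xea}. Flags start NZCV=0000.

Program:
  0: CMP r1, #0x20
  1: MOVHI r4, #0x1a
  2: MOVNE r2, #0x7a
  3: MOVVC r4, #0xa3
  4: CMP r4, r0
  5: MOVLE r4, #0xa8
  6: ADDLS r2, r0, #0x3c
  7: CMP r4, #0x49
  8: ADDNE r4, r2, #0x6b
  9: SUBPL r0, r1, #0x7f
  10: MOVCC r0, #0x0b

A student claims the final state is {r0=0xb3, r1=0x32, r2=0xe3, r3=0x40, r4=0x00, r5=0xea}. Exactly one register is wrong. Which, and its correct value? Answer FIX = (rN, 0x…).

[0] flags=0010 → (cmp)
[1] flags=0010 HI?T → r4=0x1a
[2] flags=0010 NE?T → r2=0x7a
[3] flags=0010 VC?T → r4=0xa3
[4] flags=1000 → (cmp)
[5] flags=1000 LE?T → r4=0xa8
[6] flags=1000 LS?T → r2=0xe3
[7] flags=0011 → (cmp)
[8] flags=0011 NE?T → r4=0x4e
[9] flags=0011 PL?T → r0=0xb3
[10] flags=0011 CC?F → skip

FIX = (r4, 0x4e)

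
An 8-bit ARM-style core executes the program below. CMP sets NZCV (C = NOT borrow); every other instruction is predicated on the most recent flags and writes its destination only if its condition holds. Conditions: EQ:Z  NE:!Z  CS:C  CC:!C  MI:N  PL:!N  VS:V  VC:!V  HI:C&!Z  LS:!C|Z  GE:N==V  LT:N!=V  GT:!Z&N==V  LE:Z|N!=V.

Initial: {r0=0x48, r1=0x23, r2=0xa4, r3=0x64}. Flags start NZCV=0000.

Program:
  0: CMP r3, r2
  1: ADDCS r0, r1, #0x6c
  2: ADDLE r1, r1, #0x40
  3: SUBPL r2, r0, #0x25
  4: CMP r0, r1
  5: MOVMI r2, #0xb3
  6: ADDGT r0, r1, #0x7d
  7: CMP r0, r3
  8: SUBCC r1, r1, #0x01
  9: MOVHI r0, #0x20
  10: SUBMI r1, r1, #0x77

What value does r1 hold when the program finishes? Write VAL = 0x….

VAL = 0x23

0: ✓ CMP  NZCV=1001
1: · ADDCS
2: · ADDLE
3: · SUBPL
4: ✓ CMP  NZCV=0010
5: · MOVMI
6: ✓ ADDGT  r0←0xa0
7: ✓ CMP  NZCV=0011
8: · SUBCC
9: ✓ MOVHI  r0←0x20
10: · SUBMI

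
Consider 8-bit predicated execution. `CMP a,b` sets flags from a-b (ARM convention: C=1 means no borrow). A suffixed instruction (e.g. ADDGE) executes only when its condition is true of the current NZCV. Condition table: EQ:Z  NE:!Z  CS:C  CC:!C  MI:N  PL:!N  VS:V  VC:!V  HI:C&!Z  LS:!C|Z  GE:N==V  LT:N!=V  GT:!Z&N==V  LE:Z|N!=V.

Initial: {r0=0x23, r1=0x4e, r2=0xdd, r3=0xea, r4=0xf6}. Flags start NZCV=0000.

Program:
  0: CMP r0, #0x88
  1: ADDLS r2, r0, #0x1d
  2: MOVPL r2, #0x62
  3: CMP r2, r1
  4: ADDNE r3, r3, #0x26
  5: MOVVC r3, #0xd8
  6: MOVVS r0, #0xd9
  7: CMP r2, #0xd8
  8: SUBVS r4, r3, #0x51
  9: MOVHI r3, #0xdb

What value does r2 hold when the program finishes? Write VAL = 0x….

0: ✓ CMP  NZCV=1001
1: ✓ ADDLS  r2←0x40
2: · MOVPL
3: ✓ CMP  NZCV=1000
4: ✓ ADDNE  r3←0x10
5: ✓ MOVVC  r3←0xd8
6: · MOVVS
7: ✓ CMP  NZCV=0000
8: · SUBVS
9: · MOVHI

VAL = 0x40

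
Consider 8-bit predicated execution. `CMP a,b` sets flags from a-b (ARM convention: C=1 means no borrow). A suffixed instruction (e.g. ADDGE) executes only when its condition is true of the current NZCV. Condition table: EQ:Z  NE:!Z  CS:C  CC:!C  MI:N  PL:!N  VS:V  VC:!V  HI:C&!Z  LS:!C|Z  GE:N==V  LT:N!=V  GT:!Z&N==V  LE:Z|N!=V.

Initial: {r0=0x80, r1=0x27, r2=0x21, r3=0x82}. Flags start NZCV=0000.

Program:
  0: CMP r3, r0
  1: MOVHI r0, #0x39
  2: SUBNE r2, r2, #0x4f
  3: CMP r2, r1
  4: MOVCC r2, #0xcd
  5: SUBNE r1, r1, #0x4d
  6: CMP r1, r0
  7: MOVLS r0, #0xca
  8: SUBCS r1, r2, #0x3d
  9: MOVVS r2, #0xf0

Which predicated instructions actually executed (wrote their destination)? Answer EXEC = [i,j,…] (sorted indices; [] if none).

EXEC = [1,2,5,8]

0: ✓ CMP  NZCV=0010
1: ✓ MOVHI  r0←0x39
2: ✓ SUBNE  r2←0xd2
3: ✓ CMP  NZCV=1010
4: · MOVCC
5: ✓ SUBNE  r1←0xda
6: ✓ CMP  NZCV=1010
7: · MOVLS
8: ✓ SUBCS  r1←0x95
9: · MOVVS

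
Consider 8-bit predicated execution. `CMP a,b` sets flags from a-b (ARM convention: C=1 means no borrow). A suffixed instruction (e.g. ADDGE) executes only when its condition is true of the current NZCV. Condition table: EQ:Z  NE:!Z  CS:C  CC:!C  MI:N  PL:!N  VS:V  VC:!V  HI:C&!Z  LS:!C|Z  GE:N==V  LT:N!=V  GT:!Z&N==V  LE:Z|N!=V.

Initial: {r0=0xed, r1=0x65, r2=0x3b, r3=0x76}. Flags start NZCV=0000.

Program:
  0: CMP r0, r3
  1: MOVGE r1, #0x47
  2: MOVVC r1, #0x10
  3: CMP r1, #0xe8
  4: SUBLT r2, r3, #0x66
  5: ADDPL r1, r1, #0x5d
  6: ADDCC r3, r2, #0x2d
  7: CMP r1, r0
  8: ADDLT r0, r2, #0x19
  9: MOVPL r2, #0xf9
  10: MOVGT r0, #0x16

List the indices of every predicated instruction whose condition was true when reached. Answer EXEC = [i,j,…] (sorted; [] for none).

EXEC = [5,6,8]

0: ✓ CMP  NZCV=0011
1: · MOVGE
2: · MOVVC
3: ✓ CMP  NZCV=0000
4: · SUBLT
5: ✓ ADDPL  r1←0xc2
6: ✓ ADDCC  r3←0x68
7: ✓ CMP  NZCV=1000
8: ✓ ADDLT  r0←0x54
9: · MOVPL
10: · MOVGT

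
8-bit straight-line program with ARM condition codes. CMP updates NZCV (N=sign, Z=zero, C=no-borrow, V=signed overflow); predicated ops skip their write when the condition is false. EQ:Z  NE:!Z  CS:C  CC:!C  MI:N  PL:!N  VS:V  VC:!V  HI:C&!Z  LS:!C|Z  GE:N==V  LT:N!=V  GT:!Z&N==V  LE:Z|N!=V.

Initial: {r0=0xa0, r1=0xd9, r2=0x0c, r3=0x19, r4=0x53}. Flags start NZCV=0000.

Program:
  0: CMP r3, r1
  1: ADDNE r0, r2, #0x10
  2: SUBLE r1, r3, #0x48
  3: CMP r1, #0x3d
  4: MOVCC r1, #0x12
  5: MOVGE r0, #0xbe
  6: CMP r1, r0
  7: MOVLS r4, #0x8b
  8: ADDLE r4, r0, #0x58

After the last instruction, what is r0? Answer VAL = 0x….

VAL = 0x1c

0: ✓ CMP  NZCV=0000
1: ✓ ADDNE  r0←0x1c
2: · SUBLE
3: ✓ CMP  NZCV=1010
4: · MOVCC
5: · MOVGE
6: ✓ CMP  NZCV=1010
7: · MOVLS
8: ✓ ADDLE  r4←0x74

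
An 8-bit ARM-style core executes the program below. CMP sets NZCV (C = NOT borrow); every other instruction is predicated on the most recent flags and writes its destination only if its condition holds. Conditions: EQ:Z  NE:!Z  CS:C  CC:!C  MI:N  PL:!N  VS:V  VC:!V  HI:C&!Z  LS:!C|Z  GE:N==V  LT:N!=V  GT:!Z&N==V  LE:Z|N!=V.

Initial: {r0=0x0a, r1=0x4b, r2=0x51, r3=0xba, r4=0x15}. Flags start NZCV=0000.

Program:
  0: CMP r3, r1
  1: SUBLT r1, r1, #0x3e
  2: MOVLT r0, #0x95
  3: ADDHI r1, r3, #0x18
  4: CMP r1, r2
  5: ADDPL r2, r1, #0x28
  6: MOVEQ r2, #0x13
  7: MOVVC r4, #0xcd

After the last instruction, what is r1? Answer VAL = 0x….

0: ✓ CMP  NZCV=0011
1: ✓ SUBLT  r1←0x0d
2: ✓ MOVLT  r0←0x95
3: ✓ ADDHI  r1←0xd2
4: ✓ CMP  NZCV=1010
5: · ADDPL
6: · MOVEQ
7: ✓ MOVVC  r4←0xcd

VAL = 0xd2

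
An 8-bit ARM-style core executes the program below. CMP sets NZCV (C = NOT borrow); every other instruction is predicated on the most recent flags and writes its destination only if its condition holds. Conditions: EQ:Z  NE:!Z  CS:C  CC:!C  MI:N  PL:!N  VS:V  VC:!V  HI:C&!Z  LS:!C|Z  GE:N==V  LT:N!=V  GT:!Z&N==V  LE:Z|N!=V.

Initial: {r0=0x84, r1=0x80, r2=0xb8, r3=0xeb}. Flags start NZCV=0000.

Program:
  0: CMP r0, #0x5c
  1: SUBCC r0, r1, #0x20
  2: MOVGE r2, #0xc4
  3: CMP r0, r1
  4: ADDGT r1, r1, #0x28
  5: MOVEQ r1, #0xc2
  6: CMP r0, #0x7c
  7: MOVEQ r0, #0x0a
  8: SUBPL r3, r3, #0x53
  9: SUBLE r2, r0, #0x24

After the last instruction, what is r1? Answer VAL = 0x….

VAL = 0xa8

0: ✓ CMP  NZCV=0011
1: · SUBCC
2: · MOVGE
3: ✓ CMP  NZCV=0010
4: ✓ ADDGT  r1←0xa8
5: · MOVEQ
6: ✓ CMP  NZCV=0011
7: · MOVEQ
8: ✓ SUBPL  r3←0x98
9: ✓ SUBLE  r2←0x60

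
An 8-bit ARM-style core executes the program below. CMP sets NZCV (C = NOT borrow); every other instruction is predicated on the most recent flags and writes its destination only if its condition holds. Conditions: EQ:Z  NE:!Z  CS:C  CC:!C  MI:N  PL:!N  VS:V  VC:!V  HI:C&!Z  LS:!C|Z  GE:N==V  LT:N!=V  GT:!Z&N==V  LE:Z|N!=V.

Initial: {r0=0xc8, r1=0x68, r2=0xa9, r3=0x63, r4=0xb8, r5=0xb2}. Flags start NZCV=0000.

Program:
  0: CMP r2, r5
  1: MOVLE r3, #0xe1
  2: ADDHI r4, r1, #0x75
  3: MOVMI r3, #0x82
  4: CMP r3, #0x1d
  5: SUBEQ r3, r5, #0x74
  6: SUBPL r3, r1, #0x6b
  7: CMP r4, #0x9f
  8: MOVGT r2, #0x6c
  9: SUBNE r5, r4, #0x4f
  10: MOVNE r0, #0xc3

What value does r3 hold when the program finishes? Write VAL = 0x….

VAL = 0xfd

0: ✓ CMP  NZCV=1000
1: ✓ MOVLE  r3←0xe1
2: · ADDHI
3: ✓ MOVMI  r3←0x82
4: ✓ CMP  NZCV=0011
5: · SUBEQ
6: ✓ SUBPL  r3←0xfd
7: ✓ CMP  NZCV=0010
8: ✓ MOVGT  r2←0x6c
9: ✓ SUBNE  r5←0x69
10: ✓ MOVNE  r0←0xc3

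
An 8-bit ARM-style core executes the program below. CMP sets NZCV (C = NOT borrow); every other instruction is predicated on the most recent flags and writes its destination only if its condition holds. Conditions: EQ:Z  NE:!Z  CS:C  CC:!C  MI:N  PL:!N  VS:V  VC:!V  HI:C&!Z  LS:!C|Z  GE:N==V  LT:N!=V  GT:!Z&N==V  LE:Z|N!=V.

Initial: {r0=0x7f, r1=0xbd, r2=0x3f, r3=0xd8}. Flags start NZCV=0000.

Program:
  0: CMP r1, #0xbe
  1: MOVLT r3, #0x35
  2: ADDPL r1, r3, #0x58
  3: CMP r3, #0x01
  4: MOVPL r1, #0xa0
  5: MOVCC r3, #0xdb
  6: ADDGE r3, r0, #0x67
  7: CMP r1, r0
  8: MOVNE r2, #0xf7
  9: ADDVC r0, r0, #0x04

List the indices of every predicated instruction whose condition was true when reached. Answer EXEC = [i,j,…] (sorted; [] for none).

EXEC = [1,4,6,8]

[0] flags=1000 → (cmp)
[1] flags=1000 LT?T → r3=0x35
[2] flags=1000 PL?F → skip
[3] flags=0010 → (cmp)
[4] flags=0010 PL?T → r1=0xa0
[5] flags=0010 CC?F → skip
[6] flags=0010 GE?T → r3=0xe6
[7] flags=0011 → (cmp)
[8] flags=0011 NE?T → r2=0xf7
[9] flags=0011 VC?F → skip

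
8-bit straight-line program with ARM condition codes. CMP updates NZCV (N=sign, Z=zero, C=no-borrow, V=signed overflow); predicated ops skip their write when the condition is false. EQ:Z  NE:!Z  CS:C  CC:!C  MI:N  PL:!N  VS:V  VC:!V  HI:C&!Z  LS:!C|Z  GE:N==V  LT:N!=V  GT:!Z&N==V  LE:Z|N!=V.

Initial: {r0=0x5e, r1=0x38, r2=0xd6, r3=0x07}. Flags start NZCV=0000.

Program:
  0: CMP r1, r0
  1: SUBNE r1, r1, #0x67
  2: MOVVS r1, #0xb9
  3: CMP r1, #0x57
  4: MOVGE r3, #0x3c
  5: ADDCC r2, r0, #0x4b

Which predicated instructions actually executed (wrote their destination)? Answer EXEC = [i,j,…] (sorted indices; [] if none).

0: ✓ CMP  NZCV=1000
1: ✓ SUBNE  r1←0xd1
2: · MOVVS
3: ✓ CMP  NZCV=0011
4: · MOVGE
5: · ADDCC

EXEC = [1]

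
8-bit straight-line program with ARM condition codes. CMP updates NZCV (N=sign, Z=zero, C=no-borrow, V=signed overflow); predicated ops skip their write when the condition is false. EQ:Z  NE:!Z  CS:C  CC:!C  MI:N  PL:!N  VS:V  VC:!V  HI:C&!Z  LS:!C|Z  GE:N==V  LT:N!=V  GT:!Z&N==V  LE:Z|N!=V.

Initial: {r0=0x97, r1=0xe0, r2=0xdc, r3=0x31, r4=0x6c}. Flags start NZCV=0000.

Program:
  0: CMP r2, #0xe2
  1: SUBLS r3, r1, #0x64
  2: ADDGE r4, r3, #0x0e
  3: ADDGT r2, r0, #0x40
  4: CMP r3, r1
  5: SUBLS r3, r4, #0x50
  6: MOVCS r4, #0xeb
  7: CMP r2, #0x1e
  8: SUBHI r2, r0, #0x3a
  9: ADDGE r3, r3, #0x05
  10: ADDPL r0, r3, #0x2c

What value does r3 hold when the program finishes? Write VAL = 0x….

VAL = 0x1c

[0] flags=1000 → (cmp)
[1] flags=1000 LS?T → r3=0x7c
[2] flags=1000 GE?F → skip
[3] flags=1000 GT?F → skip
[4] flags=1001 → (cmp)
[5] flags=1001 LS?T → r3=0x1c
[6] flags=1001 CS?F → skip
[7] flags=1010 → (cmp)
[8] flags=1010 HI?T → r2=0x5d
[9] flags=1010 GE?F → skip
[10] flags=1010 PL?F → skip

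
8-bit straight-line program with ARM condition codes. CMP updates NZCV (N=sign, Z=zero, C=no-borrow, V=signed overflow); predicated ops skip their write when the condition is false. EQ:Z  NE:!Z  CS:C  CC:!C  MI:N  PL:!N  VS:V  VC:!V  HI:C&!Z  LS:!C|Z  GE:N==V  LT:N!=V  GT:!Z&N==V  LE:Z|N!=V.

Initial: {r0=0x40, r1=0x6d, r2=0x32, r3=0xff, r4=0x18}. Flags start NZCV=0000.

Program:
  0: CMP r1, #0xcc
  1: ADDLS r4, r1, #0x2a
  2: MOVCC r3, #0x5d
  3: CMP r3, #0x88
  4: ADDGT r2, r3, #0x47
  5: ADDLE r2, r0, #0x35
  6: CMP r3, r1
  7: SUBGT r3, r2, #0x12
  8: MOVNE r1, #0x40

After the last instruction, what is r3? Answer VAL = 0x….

0: ✓ CMP  NZCV=1001
1: ✓ ADDLS  r4←0x97
2: ✓ MOVCC  r3←0x5d
3: ✓ CMP  NZCV=1001
4: ✓ ADDGT  r2←0xa4
5: · ADDLE
6: ✓ CMP  NZCV=1000
7: · SUBGT
8: ✓ MOVNE  r1←0x40

VAL = 0x5d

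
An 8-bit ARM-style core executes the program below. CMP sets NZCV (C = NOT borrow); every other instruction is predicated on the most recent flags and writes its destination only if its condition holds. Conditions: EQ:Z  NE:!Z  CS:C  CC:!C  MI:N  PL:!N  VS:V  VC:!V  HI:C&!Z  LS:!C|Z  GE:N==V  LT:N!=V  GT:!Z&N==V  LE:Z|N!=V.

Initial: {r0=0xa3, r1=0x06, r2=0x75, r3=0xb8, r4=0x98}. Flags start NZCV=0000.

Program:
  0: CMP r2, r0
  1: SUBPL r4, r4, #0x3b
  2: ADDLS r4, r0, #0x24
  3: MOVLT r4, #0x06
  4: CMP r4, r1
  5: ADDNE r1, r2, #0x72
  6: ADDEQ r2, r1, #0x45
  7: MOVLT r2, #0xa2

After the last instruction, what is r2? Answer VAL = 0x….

0: ✓ CMP  NZCV=1001
1: · SUBPL
2: ✓ ADDLS  r4←0xc7
3: · MOVLT
4: ✓ CMP  NZCV=1010
5: ✓ ADDNE  r1←0xe7
6: · ADDEQ
7: ✓ MOVLT  r2←0xa2

VAL = 0xa2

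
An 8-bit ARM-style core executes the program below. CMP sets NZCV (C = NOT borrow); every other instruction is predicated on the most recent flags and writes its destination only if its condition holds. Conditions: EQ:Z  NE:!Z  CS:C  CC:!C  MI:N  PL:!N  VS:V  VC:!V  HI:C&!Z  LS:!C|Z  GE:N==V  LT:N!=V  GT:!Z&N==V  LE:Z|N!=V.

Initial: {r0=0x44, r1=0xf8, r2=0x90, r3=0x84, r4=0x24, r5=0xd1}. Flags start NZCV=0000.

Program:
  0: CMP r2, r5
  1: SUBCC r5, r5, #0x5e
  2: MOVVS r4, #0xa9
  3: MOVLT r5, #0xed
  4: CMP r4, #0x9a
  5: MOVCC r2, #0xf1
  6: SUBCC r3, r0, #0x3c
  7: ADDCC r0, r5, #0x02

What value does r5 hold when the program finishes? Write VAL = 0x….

0: ✓ CMP  NZCV=1000
1: ✓ SUBCC  r5←0x73
2: · MOVVS
3: ✓ MOVLT  r5←0xed
4: ✓ CMP  NZCV=1001
5: ✓ MOVCC  r2←0xf1
6: ✓ SUBCC  r3←0x08
7: ✓ ADDCC  r0←0xef

VAL = 0xed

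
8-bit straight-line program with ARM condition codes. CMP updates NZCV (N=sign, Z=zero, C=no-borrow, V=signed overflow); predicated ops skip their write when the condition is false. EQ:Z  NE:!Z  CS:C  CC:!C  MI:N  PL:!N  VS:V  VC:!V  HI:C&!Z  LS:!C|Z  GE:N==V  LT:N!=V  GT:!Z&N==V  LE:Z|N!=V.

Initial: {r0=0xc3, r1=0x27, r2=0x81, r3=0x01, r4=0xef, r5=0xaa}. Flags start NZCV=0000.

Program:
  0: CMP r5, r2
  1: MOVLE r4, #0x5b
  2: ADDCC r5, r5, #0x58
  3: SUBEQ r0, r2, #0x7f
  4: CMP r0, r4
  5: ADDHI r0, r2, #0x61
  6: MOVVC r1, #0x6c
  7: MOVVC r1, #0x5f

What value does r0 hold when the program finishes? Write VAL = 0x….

[0] flags=0010 → (cmp)
[1] flags=0010 LE?F → skip
[2] flags=0010 CC?F → skip
[3] flags=0010 EQ?F → skip
[4] flags=1000 → (cmp)
[5] flags=1000 HI?F → skip
[6] flags=1000 VC?T → r1=0x6c
[7] flags=1000 VC?T → r1=0x5f

VAL = 0xc3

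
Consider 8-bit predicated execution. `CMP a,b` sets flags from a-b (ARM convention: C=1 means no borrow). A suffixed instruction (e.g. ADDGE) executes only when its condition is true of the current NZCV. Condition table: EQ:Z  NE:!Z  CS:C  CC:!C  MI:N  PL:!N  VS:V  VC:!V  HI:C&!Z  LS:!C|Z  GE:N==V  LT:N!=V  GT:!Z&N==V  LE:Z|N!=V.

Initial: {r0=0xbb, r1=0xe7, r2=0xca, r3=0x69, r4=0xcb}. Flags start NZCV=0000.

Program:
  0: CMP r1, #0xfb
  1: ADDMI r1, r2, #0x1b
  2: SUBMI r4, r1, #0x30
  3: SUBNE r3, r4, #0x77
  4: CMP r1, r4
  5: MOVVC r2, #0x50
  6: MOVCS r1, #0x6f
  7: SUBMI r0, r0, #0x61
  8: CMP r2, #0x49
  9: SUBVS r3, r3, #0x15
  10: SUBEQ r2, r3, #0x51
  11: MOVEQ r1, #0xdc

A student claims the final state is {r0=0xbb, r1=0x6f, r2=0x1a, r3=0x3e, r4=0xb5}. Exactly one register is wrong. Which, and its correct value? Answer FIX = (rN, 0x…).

0: ✓ CMP  NZCV=1000
1: ✓ ADDMI  r1←0xe5
2: ✓ SUBMI  r4←0xb5
3: ✓ SUBNE  r3←0x3e
4: ✓ CMP  NZCV=0010
5: ✓ MOVVC  r2←0x50
6: ✓ MOVCS  r1←0x6f
7: · SUBMI
8: ✓ CMP  NZCV=0010
9: · SUBVS
10: · SUBEQ
11: · MOVEQ

FIX = (r2, 0x50)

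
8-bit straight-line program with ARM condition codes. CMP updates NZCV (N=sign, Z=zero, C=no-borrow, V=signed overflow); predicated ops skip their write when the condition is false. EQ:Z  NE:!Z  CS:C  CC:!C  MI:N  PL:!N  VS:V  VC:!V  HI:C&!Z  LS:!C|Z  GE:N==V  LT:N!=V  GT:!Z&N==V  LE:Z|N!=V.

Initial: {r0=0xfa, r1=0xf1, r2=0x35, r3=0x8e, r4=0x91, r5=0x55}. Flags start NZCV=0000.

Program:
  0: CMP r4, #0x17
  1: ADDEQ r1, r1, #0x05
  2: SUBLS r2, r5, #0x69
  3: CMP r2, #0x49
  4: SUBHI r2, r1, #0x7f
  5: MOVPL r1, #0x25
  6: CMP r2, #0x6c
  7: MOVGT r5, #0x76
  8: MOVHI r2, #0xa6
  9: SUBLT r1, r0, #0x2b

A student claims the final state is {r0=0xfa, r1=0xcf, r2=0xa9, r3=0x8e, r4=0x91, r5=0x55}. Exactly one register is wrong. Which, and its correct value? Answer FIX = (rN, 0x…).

FIX = (r2, 0x35)

0: ✓ CMP  NZCV=0011
1: · ADDEQ
2: · SUBLS
3: ✓ CMP  NZCV=1000
4: · SUBHI
5: · MOVPL
6: ✓ CMP  NZCV=1000
7: · MOVGT
8: · MOVHI
9: ✓ SUBLT  r1←0xcf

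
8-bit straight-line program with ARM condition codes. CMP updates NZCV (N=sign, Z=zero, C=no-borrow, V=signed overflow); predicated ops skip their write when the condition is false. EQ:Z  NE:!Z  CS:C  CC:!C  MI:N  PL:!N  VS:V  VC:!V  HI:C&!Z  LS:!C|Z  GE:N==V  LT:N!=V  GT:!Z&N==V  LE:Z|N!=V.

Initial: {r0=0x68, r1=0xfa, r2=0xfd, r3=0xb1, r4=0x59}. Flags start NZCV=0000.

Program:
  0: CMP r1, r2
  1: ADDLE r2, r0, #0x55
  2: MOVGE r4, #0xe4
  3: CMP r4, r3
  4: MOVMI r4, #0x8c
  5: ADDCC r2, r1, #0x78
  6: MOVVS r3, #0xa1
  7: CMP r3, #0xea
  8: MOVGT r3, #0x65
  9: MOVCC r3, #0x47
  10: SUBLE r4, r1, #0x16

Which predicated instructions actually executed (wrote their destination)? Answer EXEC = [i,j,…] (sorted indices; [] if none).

EXEC = [1,4,5,6,9,10]

0: ✓ CMP  NZCV=1000
1: ✓ ADDLE  r2←0xbd
2: · MOVGE
3: ✓ CMP  NZCV=1001
4: ✓ MOVMI  r4←0x8c
5: ✓ ADDCC  r2←0x72
6: ✓ MOVVS  r3←0xa1
7: ✓ CMP  NZCV=1000
8: · MOVGT
9: ✓ MOVCC  r3←0x47
10: ✓ SUBLE  r4←0xe4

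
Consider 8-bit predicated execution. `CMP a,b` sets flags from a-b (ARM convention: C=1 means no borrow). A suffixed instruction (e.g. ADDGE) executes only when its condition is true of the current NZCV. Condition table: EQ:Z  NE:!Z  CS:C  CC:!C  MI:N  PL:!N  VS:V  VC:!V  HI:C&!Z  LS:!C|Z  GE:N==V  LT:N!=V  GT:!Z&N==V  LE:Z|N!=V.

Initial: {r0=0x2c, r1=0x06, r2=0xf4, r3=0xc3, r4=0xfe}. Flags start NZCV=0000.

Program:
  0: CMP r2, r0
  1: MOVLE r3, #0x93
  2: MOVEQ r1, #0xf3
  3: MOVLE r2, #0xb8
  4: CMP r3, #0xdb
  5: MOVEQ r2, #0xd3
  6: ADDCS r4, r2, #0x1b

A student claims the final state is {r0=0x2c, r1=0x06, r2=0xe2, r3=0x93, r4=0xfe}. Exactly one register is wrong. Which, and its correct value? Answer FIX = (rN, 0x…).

0: ✓ CMP  NZCV=1010
1: ✓ MOVLE  r3←0x93
2: · MOVEQ
3: ✓ MOVLE  r2←0xb8
4: ✓ CMP  NZCV=1000
5: · MOVEQ
6: · ADDCS

FIX = (r2, 0xb8)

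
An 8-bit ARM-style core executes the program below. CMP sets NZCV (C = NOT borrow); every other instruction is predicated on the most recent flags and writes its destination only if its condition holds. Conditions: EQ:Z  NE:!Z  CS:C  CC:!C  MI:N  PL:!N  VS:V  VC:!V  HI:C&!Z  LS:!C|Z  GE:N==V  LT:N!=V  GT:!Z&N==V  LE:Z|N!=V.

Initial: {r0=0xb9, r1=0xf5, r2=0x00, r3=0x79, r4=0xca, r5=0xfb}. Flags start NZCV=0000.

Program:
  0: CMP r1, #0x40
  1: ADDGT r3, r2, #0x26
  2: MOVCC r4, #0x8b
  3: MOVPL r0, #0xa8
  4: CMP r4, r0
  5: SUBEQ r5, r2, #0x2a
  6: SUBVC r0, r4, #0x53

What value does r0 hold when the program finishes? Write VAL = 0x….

VAL = 0x77

[0] flags=1010 → (cmp)
[1] flags=1010 GT?F → skip
[2] flags=1010 CC?F → skip
[3] flags=1010 PL?F → skip
[4] flags=0010 → (cmp)
[5] flags=0010 EQ?F → skip
[6] flags=0010 VC?T → r0=0x77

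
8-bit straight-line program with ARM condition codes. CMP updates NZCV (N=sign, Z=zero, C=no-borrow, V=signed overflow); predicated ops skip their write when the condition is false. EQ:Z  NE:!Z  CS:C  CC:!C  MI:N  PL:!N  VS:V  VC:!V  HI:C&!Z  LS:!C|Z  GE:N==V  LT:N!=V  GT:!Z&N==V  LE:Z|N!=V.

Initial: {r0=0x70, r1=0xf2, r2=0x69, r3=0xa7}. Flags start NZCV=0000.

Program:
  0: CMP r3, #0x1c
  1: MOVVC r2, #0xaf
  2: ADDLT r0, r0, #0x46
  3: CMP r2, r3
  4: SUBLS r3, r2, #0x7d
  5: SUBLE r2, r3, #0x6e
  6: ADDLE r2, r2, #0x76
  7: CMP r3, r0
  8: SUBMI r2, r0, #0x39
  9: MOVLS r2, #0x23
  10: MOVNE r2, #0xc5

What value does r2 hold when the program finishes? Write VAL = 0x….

[0] flags=1010 → (cmp)
[1] flags=1010 VC?T → r2=0xaf
[2] flags=1010 LT?T → r0=0xb6
[3] flags=0010 → (cmp)
[4] flags=0010 LS?F → skip
[5] flags=0010 LE?F → skip
[6] flags=0010 LE?F → skip
[7] flags=1000 → (cmp)
[8] flags=1000 MI?T → r2=0x7d
[9] flags=1000 LS?T → r2=0x23
[10] flags=1000 NE?T → r2=0xc5

VAL = 0xc5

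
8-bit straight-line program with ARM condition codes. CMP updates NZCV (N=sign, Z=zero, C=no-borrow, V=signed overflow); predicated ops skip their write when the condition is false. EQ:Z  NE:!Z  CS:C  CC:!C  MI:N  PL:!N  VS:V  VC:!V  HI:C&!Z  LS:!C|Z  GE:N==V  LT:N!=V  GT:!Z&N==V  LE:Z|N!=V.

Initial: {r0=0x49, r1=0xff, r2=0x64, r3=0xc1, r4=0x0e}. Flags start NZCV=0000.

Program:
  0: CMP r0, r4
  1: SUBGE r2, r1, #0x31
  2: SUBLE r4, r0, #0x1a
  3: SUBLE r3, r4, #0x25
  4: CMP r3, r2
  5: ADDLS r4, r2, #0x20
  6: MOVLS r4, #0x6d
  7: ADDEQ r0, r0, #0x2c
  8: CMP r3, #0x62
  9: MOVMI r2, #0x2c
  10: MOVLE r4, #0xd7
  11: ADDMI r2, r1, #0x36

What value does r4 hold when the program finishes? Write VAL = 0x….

0: ✓ CMP  NZCV=0010
1: ✓ SUBGE  r2←0xce
2: · SUBLE
3: · SUBLE
4: ✓ CMP  NZCV=1000
5: ✓ ADDLS  r4←0xee
6: ✓ MOVLS  r4←0x6d
7: · ADDEQ
8: ✓ CMP  NZCV=0011
9: · MOVMI
10: ✓ MOVLE  r4←0xd7
11: · ADDMI

VAL = 0xd7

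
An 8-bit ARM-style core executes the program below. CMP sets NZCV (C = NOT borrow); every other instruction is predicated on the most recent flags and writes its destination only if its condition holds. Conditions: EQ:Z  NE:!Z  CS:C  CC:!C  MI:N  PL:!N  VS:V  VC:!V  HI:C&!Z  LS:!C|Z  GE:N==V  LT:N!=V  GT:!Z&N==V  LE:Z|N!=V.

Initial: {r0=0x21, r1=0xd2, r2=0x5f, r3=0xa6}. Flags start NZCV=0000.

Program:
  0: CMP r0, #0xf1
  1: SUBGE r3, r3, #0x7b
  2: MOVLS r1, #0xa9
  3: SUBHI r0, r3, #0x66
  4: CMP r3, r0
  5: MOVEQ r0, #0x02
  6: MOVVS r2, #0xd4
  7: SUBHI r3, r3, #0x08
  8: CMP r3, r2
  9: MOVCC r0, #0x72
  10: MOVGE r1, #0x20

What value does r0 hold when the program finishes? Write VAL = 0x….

0: ✓ CMP  NZCV=0000
1: ✓ SUBGE  r3←0x2b
2: ✓ MOVLS  r1←0xa9
3: · SUBHI
4: ✓ CMP  NZCV=0010
5: · MOVEQ
6: · MOVVS
7: ✓ SUBHI  r3←0x23
8: ✓ CMP  NZCV=1000
9: ✓ MOVCC  r0←0x72
10: · MOVGE

VAL = 0x72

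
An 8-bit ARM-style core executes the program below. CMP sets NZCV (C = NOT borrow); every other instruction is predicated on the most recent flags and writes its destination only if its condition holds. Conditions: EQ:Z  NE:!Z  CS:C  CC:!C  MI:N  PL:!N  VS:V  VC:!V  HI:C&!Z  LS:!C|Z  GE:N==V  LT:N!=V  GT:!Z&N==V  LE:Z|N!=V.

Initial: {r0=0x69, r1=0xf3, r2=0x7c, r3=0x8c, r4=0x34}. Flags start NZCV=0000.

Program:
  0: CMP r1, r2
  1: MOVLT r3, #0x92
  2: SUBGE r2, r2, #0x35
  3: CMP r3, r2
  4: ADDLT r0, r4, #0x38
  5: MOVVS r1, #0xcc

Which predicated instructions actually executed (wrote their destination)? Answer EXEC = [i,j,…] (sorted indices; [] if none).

EXEC = [1,4,5]

[0] flags=0011 → (cmp)
[1] flags=0011 LT?T → r3=0x92
[2] flags=0011 GE?F → skip
[3] flags=0011 → (cmp)
[4] flags=0011 LT?T → r0=0x6c
[5] flags=0011 VS?T → r1=0xcc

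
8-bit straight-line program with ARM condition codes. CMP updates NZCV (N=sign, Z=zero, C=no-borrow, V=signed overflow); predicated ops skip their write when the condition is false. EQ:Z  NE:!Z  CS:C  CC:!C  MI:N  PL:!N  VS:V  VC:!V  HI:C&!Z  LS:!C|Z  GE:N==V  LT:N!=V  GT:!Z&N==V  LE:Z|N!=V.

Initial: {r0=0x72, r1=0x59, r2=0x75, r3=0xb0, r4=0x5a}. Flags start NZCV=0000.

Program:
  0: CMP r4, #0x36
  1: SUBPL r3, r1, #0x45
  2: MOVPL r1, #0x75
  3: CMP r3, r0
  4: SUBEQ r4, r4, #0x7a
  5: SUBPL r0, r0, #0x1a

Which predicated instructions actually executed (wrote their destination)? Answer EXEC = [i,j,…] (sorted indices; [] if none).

EXEC = [1,2]

[0] flags=0010 → (cmp)
[1] flags=0010 PL?T → r3=0x14
[2] flags=0010 PL?T → r1=0x75
[3] flags=1000 → (cmp)
[4] flags=1000 EQ?F → skip
[5] flags=1000 PL?F → skip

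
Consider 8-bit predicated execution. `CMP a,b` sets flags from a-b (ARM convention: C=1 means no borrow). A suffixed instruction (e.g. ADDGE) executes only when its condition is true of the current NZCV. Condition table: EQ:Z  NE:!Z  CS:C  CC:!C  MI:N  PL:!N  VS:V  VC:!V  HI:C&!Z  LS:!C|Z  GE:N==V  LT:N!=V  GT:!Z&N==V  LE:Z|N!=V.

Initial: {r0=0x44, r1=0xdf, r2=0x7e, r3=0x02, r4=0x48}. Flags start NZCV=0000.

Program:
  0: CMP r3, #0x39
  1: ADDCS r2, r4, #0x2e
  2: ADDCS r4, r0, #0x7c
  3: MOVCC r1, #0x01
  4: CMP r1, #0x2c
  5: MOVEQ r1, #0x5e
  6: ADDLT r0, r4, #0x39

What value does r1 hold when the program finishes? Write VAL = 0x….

[0] flags=1000 → (cmp)
[1] flags=1000 CS?F → skip
[2] flags=1000 CS?F → skip
[3] flags=1000 CC?T → r1=0x01
[4] flags=1000 → (cmp)
[5] flags=1000 EQ?F → skip
[6] flags=1000 LT?T → r0=0x81

VAL = 0x01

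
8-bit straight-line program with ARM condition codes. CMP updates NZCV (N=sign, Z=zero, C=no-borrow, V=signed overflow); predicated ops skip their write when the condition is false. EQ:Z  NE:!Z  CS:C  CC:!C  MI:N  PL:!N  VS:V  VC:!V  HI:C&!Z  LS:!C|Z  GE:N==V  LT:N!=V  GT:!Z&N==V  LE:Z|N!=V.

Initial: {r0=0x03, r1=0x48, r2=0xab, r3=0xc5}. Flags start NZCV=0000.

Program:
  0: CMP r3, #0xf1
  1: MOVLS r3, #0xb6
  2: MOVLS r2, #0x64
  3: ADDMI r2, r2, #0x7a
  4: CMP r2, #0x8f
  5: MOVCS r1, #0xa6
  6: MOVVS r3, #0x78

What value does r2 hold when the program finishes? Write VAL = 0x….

VAL = 0xde

[0] flags=1000 → (cmp)
[1] flags=1000 LS?T → r3=0xb6
[2] flags=1000 LS?T → r2=0x64
[3] flags=1000 MI?T → r2=0xde
[4] flags=0010 → (cmp)
[5] flags=0010 CS?T → r1=0xa6
[6] flags=0010 VS?F → skip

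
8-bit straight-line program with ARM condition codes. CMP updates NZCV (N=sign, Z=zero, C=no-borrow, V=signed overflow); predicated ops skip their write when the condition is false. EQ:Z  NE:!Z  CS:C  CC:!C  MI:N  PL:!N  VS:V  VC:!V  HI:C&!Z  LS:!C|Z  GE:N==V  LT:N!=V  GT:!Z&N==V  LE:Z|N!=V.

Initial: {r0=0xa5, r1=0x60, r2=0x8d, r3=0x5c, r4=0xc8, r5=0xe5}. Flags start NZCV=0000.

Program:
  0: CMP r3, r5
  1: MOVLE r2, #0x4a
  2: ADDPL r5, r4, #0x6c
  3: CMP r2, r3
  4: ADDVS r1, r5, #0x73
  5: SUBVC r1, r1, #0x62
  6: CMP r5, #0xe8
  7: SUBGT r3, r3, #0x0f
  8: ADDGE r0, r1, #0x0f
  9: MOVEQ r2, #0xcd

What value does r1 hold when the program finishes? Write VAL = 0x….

VAL = 0xa7

0: ✓ CMP  NZCV=0000
1: · MOVLE
2: ✓ ADDPL  r5←0x34
3: ✓ CMP  NZCV=0011
4: ✓ ADDVS  r1←0xa7
5: · SUBVC
6: ✓ CMP  NZCV=0000
7: ✓ SUBGT  r3←0x4d
8: ✓ ADDGE  r0←0xb6
9: · MOVEQ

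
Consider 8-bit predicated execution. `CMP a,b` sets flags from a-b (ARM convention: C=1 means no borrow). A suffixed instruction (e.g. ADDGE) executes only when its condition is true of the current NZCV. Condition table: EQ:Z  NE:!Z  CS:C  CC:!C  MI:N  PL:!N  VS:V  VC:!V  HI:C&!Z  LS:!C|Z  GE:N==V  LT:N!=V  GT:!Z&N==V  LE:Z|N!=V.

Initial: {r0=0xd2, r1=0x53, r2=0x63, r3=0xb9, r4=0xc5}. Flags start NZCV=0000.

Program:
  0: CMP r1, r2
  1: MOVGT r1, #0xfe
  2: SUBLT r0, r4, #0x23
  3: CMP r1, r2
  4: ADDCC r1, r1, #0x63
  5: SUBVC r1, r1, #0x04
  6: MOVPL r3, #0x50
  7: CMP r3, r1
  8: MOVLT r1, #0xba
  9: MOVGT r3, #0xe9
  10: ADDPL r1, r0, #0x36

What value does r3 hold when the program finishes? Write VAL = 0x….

VAL = 0xe9

0: ✓ CMP  NZCV=1000
1: · MOVGT
2: ✓ SUBLT  r0←0xa2
3: ✓ CMP  NZCV=1000
4: ✓ ADDCC  r1←0xb6
5: ✓ SUBVC  r1←0xb2
6: · MOVPL
7: ✓ CMP  NZCV=0010
8: · MOVLT
9: ✓ MOVGT  r3←0xe9
10: ✓ ADDPL  r1←0xd8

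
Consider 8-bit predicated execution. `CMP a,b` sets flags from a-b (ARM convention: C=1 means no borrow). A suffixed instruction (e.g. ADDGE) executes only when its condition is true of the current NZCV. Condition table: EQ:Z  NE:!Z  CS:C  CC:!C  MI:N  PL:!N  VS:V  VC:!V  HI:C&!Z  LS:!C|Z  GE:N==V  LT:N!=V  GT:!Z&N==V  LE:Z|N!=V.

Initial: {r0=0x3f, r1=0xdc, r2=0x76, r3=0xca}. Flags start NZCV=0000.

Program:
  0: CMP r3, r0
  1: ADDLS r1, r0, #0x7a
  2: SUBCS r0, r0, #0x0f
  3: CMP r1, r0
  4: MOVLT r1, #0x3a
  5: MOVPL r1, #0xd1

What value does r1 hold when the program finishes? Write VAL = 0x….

[0] flags=1010 → (cmp)
[1] flags=1010 LS?F → skip
[2] flags=1010 CS?T → r0=0x30
[3] flags=1010 → (cmp)
[4] flags=1010 LT?T → r1=0x3a
[5] flags=1010 PL?F → skip

VAL = 0x3a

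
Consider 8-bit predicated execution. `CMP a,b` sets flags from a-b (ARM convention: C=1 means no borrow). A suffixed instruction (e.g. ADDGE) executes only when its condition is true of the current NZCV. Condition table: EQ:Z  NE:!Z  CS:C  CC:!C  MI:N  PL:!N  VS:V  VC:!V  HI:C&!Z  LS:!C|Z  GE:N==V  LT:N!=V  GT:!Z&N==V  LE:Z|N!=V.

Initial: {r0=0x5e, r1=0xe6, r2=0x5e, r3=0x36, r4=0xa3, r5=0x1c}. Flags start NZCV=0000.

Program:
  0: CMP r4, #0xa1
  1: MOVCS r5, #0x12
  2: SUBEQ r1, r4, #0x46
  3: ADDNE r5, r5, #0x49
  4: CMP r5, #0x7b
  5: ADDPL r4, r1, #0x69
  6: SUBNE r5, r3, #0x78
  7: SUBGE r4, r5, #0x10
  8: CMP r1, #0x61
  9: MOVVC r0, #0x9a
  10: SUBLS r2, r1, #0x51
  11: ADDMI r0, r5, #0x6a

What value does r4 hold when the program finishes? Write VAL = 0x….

0: ✓ CMP  NZCV=0010
1: ✓ MOVCS  r5←0x12
2: · SUBEQ
3: ✓ ADDNE  r5←0x5b
4: ✓ CMP  NZCV=1000
5: · ADDPL
6: ✓ SUBNE  r5←0xbe
7: · SUBGE
8: ✓ CMP  NZCV=1010
9: ✓ MOVVC  r0←0x9a
10: · SUBLS
11: ✓ ADDMI  r0←0x28

VAL = 0xa3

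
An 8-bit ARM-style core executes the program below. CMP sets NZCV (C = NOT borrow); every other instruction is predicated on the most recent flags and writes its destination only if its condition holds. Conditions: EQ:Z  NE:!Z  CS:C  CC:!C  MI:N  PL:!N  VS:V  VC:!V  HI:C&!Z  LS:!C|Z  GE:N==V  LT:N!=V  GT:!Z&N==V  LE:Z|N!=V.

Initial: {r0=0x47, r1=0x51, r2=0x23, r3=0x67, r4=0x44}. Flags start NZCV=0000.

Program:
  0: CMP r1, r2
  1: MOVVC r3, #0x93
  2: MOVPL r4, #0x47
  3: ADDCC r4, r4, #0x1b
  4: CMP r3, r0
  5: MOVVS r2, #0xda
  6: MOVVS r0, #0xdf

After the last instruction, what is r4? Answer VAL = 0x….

[0] flags=0010 → (cmp)
[1] flags=0010 VC?T → r3=0x93
[2] flags=0010 PL?T → r4=0x47
[3] flags=0010 CC?F → skip
[4] flags=0011 → (cmp)
[5] flags=0011 VS?T → r2=0xda
[6] flags=0011 VS?T → r0=0xdf

VAL = 0x47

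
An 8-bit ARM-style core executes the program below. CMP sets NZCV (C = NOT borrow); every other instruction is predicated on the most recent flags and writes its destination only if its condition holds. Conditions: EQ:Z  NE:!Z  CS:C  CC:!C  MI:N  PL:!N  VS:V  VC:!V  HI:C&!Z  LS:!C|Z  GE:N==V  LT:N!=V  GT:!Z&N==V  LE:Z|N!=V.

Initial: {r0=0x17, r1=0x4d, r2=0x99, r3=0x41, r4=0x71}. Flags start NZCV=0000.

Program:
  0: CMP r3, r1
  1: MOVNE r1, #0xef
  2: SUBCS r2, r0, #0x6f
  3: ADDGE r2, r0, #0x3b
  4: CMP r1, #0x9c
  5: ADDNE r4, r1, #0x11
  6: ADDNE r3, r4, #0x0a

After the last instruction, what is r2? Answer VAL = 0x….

[0] flags=1000 → (cmp)
[1] flags=1000 NE?T → r1=0xef
[2] flags=1000 CS?F → skip
[3] flags=1000 GE?F → skip
[4] flags=0010 → (cmp)
[5] flags=0010 NE?T → r4=0x00
[6] flags=0010 NE?T → r3=0x0a

VAL = 0x99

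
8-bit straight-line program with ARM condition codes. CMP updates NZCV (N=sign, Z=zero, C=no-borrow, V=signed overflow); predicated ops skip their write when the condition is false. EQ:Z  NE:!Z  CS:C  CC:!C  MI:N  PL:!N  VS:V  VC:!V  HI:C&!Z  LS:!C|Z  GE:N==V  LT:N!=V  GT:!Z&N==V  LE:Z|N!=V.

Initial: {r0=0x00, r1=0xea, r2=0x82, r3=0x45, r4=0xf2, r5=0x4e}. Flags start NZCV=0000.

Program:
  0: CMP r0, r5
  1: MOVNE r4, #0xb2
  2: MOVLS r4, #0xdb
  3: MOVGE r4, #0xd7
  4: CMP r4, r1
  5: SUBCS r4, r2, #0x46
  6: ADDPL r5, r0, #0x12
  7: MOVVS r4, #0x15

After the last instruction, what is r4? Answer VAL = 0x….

0: ✓ CMP  NZCV=1000
1: ✓ MOVNE  r4←0xb2
2: ✓ MOVLS  r4←0xdb
3: · MOVGE
4: ✓ CMP  NZCV=1000
5: · SUBCS
6: · ADDPL
7: · MOVVS

VAL = 0xdb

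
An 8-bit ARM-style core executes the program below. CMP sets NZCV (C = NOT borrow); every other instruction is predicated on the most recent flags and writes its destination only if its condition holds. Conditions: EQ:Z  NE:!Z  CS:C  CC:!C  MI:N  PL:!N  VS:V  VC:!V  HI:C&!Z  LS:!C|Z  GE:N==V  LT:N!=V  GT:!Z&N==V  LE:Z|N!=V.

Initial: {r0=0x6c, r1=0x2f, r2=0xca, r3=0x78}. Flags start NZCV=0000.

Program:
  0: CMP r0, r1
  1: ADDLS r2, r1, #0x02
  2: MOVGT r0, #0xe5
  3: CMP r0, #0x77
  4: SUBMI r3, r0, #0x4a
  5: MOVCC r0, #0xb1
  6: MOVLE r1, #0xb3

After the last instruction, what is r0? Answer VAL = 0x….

0: ✓ CMP  NZCV=0010
1: · ADDLS
2: ✓ MOVGT  r0←0xe5
3: ✓ CMP  NZCV=0011
4: · SUBMI
5: · MOVCC
6: ✓ MOVLE  r1←0xb3

VAL = 0xe5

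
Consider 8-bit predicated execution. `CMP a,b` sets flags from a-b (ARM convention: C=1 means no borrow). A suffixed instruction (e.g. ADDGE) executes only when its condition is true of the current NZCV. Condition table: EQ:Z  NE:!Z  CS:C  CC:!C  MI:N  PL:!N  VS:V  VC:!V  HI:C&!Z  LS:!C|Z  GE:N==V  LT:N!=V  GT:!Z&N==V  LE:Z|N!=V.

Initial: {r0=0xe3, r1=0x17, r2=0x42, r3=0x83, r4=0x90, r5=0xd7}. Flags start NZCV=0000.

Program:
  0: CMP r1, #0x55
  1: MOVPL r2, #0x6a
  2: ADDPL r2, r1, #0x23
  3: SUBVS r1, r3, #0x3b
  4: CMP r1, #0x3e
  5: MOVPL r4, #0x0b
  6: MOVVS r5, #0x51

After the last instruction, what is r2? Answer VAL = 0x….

[0] flags=1000 → (cmp)
[1] flags=1000 PL?F → skip
[2] flags=1000 PL?F → skip
[3] flags=1000 VS?F → skip
[4] flags=1000 → (cmp)
[5] flags=1000 PL?F → skip
[6] flags=1000 VS?F → skip

VAL = 0x42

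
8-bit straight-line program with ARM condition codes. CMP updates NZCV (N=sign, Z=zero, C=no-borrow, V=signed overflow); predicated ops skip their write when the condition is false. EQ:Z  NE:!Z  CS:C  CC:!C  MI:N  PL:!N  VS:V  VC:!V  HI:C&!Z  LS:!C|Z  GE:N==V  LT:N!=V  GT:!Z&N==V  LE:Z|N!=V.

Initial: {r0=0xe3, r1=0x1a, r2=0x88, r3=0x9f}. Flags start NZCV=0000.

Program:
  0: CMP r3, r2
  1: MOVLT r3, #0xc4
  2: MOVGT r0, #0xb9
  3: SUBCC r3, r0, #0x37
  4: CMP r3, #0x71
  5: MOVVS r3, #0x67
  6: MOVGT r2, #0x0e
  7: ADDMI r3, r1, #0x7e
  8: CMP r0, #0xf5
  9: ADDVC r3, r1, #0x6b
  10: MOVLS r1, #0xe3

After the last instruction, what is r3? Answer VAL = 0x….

[0] flags=0010 → (cmp)
[1] flags=0010 LT?F → skip
[2] flags=0010 GT?T → r0=0xb9
[3] flags=0010 CC?F → skip
[4] flags=0011 → (cmp)
[5] flags=0011 VS?T → r3=0x67
[6] flags=0011 GT?F → skip
[7] flags=0011 MI?F → skip
[8] flags=1000 → (cmp)
[9] flags=1000 VC?T → r3=0x85
[10] flags=1000 LS?T → r1=0xe3

VAL = 0x85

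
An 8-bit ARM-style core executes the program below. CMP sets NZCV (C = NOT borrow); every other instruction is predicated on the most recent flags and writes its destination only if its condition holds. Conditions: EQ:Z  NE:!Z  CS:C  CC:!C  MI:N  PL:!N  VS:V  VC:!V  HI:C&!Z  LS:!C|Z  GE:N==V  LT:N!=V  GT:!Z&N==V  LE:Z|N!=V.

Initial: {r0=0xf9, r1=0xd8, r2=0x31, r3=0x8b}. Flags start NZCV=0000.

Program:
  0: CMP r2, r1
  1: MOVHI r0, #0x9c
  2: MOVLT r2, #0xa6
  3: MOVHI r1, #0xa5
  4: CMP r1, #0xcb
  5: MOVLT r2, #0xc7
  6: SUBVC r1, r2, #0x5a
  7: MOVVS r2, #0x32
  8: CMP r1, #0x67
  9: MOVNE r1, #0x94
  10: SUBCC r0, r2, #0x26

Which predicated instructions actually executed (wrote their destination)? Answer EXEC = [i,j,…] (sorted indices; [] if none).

EXEC = [6,9]

0: ✓ CMP  NZCV=0000
1: · MOVHI
2: · MOVLT
3: · MOVHI
4: ✓ CMP  NZCV=0010
5: · MOVLT
6: ✓ SUBVC  r1←0xd7
7: · MOVVS
8: ✓ CMP  NZCV=0011
9: ✓ MOVNE  r1←0x94
10: · SUBCC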